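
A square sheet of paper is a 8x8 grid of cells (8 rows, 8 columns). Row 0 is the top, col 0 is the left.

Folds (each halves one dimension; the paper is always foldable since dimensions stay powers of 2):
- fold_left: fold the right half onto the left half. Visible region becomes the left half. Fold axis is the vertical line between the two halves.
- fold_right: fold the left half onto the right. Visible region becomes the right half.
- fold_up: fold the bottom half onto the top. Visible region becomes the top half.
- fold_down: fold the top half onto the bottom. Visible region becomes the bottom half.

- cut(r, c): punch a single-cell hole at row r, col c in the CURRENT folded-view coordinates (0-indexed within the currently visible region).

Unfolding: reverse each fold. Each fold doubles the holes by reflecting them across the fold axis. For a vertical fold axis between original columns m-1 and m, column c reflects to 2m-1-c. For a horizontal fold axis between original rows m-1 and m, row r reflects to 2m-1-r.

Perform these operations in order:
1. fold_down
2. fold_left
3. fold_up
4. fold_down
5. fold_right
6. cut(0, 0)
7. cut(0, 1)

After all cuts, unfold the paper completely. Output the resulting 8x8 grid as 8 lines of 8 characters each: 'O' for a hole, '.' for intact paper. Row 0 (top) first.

Op 1 fold_down: fold axis h@4; visible region now rows[4,8) x cols[0,8) = 4x8
Op 2 fold_left: fold axis v@4; visible region now rows[4,8) x cols[0,4) = 4x4
Op 3 fold_up: fold axis h@6; visible region now rows[4,6) x cols[0,4) = 2x4
Op 4 fold_down: fold axis h@5; visible region now rows[5,6) x cols[0,4) = 1x4
Op 5 fold_right: fold axis v@2; visible region now rows[5,6) x cols[2,4) = 1x2
Op 6 cut(0, 0): punch at orig (5,2); cuts so far [(5, 2)]; region rows[5,6) x cols[2,4) = 1x2
Op 7 cut(0, 1): punch at orig (5,3); cuts so far [(5, 2), (5, 3)]; region rows[5,6) x cols[2,4) = 1x2
Unfold 1 (reflect across v@2): 4 holes -> [(5, 0), (5, 1), (5, 2), (5, 3)]
Unfold 2 (reflect across h@5): 8 holes -> [(4, 0), (4, 1), (4, 2), (4, 3), (5, 0), (5, 1), (5, 2), (5, 3)]
Unfold 3 (reflect across h@6): 16 holes -> [(4, 0), (4, 1), (4, 2), (4, 3), (5, 0), (5, 1), (5, 2), (5, 3), (6, 0), (6, 1), (6, 2), (6, 3), (7, 0), (7, 1), (7, 2), (7, 3)]
Unfold 4 (reflect across v@4): 32 holes -> [(4, 0), (4, 1), (4, 2), (4, 3), (4, 4), (4, 5), (4, 6), (4, 7), (5, 0), (5, 1), (5, 2), (5, 3), (5, 4), (5, 5), (5, 6), (5, 7), (6, 0), (6, 1), (6, 2), (6, 3), (6, 4), (6, 5), (6, 6), (6, 7), (7, 0), (7, 1), (7, 2), (7, 3), (7, 4), (7, 5), (7, 6), (7, 7)]
Unfold 5 (reflect across h@4): 64 holes -> [(0, 0), (0, 1), (0, 2), (0, 3), (0, 4), (0, 5), (0, 6), (0, 7), (1, 0), (1, 1), (1, 2), (1, 3), (1, 4), (1, 5), (1, 6), (1, 7), (2, 0), (2, 1), (2, 2), (2, 3), (2, 4), (2, 5), (2, 6), (2, 7), (3, 0), (3, 1), (3, 2), (3, 3), (3, 4), (3, 5), (3, 6), (3, 7), (4, 0), (4, 1), (4, 2), (4, 3), (4, 4), (4, 5), (4, 6), (4, 7), (5, 0), (5, 1), (5, 2), (5, 3), (5, 4), (5, 5), (5, 6), (5, 7), (6, 0), (6, 1), (6, 2), (6, 3), (6, 4), (6, 5), (6, 6), (6, 7), (7, 0), (7, 1), (7, 2), (7, 3), (7, 4), (7, 5), (7, 6), (7, 7)]

Answer: OOOOOOOO
OOOOOOOO
OOOOOOOO
OOOOOOOO
OOOOOOOO
OOOOOOOO
OOOOOOOO
OOOOOOOO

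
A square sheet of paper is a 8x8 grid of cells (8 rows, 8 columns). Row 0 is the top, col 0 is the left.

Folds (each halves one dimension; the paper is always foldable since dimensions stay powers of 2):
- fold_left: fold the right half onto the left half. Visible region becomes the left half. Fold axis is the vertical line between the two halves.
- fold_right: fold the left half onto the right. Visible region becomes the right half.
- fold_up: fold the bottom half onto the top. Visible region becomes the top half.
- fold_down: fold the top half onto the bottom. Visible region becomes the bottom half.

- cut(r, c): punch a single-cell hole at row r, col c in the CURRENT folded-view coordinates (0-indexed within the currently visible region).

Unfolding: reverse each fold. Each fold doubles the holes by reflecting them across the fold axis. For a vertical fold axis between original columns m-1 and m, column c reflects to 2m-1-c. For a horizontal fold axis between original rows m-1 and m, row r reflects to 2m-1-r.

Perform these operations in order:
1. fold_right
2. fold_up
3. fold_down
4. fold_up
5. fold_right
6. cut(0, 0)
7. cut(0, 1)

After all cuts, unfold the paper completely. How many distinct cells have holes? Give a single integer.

Answer: 64

Derivation:
Op 1 fold_right: fold axis v@4; visible region now rows[0,8) x cols[4,8) = 8x4
Op 2 fold_up: fold axis h@4; visible region now rows[0,4) x cols[4,8) = 4x4
Op 3 fold_down: fold axis h@2; visible region now rows[2,4) x cols[4,8) = 2x4
Op 4 fold_up: fold axis h@3; visible region now rows[2,3) x cols[4,8) = 1x4
Op 5 fold_right: fold axis v@6; visible region now rows[2,3) x cols[6,8) = 1x2
Op 6 cut(0, 0): punch at orig (2,6); cuts so far [(2, 6)]; region rows[2,3) x cols[6,8) = 1x2
Op 7 cut(0, 1): punch at orig (2,7); cuts so far [(2, 6), (2, 7)]; region rows[2,3) x cols[6,8) = 1x2
Unfold 1 (reflect across v@6): 4 holes -> [(2, 4), (2, 5), (2, 6), (2, 7)]
Unfold 2 (reflect across h@3): 8 holes -> [(2, 4), (2, 5), (2, 6), (2, 7), (3, 4), (3, 5), (3, 6), (3, 7)]
Unfold 3 (reflect across h@2): 16 holes -> [(0, 4), (0, 5), (0, 6), (0, 7), (1, 4), (1, 5), (1, 6), (1, 7), (2, 4), (2, 5), (2, 6), (2, 7), (3, 4), (3, 5), (3, 6), (3, 7)]
Unfold 4 (reflect across h@4): 32 holes -> [(0, 4), (0, 5), (0, 6), (0, 7), (1, 4), (1, 5), (1, 6), (1, 7), (2, 4), (2, 5), (2, 6), (2, 7), (3, 4), (3, 5), (3, 6), (3, 7), (4, 4), (4, 5), (4, 6), (4, 7), (5, 4), (5, 5), (5, 6), (5, 7), (6, 4), (6, 5), (6, 6), (6, 7), (7, 4), (7, 5), (7, 6), (7, 7)]
Unfold 5 (reflect across v@4): 64 holes -> [(0, 0), (0, 1), (0, 2), (0, 3), (0, 4), (0, 5), (0, 6), (0, 7), (1, 0), (1, 1), (1, 2), (1, 3), (1, 4), (1, 5), (1, 6), (1, 7), (2, 0), (2, 1), (2, 2), (2, 3), (2, 4), (2, 5), (2, 6), (2, 7), (3, 0), (3, 1), (3, 2), (3, 3), (3, 4), (3, 5), (3, 6), (3, 7), (4, 0), (4, 1), (4, 2), (4, 3), (4, 4), (4, 5), (4, 6), (4, 7), (5, 0), (5, 1), (5, 2), (5, 3), (5, 4), (5, 5), (5, 6), (5, 7), (6, 0), (6, 1), (6, 2), (6, 3), (6, 4), (6, 5), (6, 6), (6, 7), (7, 0), (7, 1), (7, 2), (7, 3), (7, 4), (7, 5), (7, 6), (7, 7)]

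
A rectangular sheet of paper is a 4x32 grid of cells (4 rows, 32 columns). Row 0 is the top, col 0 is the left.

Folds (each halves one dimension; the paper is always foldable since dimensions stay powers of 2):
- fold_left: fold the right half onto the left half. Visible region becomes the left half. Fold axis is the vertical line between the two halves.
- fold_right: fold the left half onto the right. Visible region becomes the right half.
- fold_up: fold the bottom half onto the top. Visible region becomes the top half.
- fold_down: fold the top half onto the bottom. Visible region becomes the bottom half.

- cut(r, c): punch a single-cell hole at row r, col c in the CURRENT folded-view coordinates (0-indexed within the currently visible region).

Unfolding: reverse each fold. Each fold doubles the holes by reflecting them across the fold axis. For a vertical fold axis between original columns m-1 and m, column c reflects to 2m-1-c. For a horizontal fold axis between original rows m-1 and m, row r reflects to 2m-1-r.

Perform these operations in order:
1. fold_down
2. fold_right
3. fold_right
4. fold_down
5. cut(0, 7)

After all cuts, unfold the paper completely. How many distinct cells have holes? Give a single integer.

Answer: 16

Derivation:
Op 1 fold_down: fold axis h@2; visible region now rows[2,4) x cols[0,32) = 2x32
Op 2 fold_right: fold axis v@16; visible region now rows[2,4) x cols[16,32) = 2x16
Op 3 fold_right: fold axis v@24; visible region now rows[2,4) x cols[24,32) = 2x8
Op 4 fold_down: fold axis h@3; visible region now rows[3,4) x cols[24,32) = 1x8
Op 5 cut(0, 7): punch at orig (3,31); cuts so far [(3, 31)]; region rows[3,4) x cols[24,32) = 1x8
Unfold 1 (reflect across h@3): 2 holes -> [(2, 31), (3, 31)]
Unfold 2 (reflect across v@24): 4 holes -> [(2, 16), (2, 31), (3, 16), (3, 31)]
Unfold 3 (reflect across v@16): 8 holes -> [(2, 0), (2, 15), (2, 16), (2, 31), (3, 0), (3, 15), (3, 16), (3, 31)]
Unfold 4 (reflect across h@2): 16 holes -> [(0, 0), (0, 15), (0, 16), (0, 31), (1, 0), (1, 15), (1, 16), (1, 31), (2, 0), (2, 15), (2, 16), (2, 31), (3, 0), (3, 15), (3, 16), (3, 31)]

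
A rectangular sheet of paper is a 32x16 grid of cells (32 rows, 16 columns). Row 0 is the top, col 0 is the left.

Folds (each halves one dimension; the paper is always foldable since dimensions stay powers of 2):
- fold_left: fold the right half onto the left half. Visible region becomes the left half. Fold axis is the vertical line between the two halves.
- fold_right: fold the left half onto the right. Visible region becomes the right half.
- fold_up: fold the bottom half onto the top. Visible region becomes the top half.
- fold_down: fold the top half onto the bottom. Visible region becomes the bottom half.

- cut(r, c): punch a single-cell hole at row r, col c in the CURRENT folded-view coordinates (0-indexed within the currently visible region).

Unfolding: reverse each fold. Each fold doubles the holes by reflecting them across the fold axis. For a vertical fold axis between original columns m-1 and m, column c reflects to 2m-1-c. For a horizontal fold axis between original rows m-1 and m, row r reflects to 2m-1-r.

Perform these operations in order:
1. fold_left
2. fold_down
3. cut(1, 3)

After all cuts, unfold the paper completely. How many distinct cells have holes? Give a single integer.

Answer: 4

Derivation:
Op 1 fold_left: fold axis v@8; visible region now rows[0,32) x cols[0,8) = 32x8
Op 2 fold_down: fold axis h@16; visible region now rows[16,32) x cols[0,8) = 16x8
Op 3 cut(1, 3): punch at orig (17,3); cuts so far [(17, 3)]; region rows[16,32) x cols[0,8) = 16x8
Unfold 1 (reflect across h@16): 2 holes -> [(14, 3), (17, 3)]
Unfold 2 (reflect across v@8): 4 holes -> [(14, 3), (14, 12), (17, 3), (17, 12)]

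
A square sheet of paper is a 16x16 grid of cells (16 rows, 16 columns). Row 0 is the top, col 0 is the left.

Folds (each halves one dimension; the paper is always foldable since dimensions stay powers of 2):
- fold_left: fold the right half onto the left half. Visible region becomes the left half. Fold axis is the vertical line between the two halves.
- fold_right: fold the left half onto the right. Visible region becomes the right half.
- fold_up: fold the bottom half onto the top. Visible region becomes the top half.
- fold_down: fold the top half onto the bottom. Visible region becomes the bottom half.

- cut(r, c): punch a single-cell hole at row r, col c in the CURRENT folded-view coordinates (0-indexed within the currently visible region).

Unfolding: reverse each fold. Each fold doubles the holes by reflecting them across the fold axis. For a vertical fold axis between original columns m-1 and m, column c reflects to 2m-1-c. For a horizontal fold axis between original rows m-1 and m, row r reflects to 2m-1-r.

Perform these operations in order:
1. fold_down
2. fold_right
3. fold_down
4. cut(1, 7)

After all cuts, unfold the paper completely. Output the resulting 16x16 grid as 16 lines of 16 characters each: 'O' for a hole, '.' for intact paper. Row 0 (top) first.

Answer: ................
................
O..............O
................
................
O..............O
................
................
................
................
O..............O
................
................
O..............O
................
................

Derivation:
Op 1 fold_down: fold axis h@8; visible region now rows[8,16) x cols[0,16) = 8x16
Op 2 fold_right: fold axis v@8; visible region now rows[8,16) x cols[8,16) = 8x8
Op 3 fold_down: fold axis h@12; visible region now rows[12,16) x cols[8,16) = 4x8
Op 4 cut(1, 7): punch at orig (13,15); cuts so far [(13, 15)]; region rows[12,16) x cols[8,16) = 4x8
Unfold 1 (reflect across h@12): 2 holes -> [(10, 15), (13, 15)]
Unfold 2 (reflect across v@8): 4 holes -> [(10, 0), (10, 15), (13, 0), (13, 15)]
Unfold 3 (reflect across h@8): 8 holes -> [(2, 0), (2, 15), (5, 0), (5, 15), (10, 0), (10, 15), (13, 0), (13, 15)]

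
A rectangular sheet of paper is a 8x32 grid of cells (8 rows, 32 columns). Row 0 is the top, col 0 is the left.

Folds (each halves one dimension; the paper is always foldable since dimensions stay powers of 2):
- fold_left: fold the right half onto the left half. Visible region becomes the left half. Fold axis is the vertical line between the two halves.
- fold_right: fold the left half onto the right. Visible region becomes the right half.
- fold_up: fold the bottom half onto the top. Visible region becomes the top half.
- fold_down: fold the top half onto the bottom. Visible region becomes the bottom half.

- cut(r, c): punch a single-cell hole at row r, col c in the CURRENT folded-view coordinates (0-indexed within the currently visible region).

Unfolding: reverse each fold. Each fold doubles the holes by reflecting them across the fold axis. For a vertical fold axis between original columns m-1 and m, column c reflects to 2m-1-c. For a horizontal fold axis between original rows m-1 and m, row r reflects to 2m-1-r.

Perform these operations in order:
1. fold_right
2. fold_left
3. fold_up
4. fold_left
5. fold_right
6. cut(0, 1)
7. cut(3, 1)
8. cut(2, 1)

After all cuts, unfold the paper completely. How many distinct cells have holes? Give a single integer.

Answer: 96

Derivation:
Op 1 fold_right: fold axis v@16; visible region now rows[0,8) x cols[16,32) = 8x16
Op 2 fold_left: fold axis v@24; visible region now rows[0,8) x cols[16,24) = 8x8
Op 3 fold_up: fold axis h@4; visible region now rows[0,4) x cols[16,24) = 4x8
Op 4 fold_left: fold axis v@20; visible region now rows[0,4) x cols[16,20) = 4x4
Op 5 fold_right: fold axis v@18; visible region now rows[0,4) x cols[18,20) = 4x2
Op 6 cut(0, 1): punch at orig (0,19); cuts so far [(0, 19)]; region rows[0,4) x cols[18,20) = 4x2
Op 7 cut(3, 1): punch at orig (3,19); cuts so far [(0, 19), (3, 19)]; region rows[0,4) x cols[18,20) = 4x2
Op 8 cut(2, 1): punch at orig (2,19); cuts so far [(0, 19), (2, 19), (3, 19)]; region rows[0,4) x cols[18,20) = 4x2
Unfold 1 (reflect across v@18): 6 holes -> [(0, 16), (0, 19), (2, 16), (2, 19), (3, 16), (3, 19)]
Unfold 2 (reflect across v@20): 12 holes -> [(0, 16), (0, 19), (0, 20), (0, 23), (2, 16), (2, 19), (2, 20), (2, 23), (3, 16), (3, 19), (3, 20), (3, 23)]
Unfold 3 (reflect across h@4): 24 holes -> [(0, 16), (0, 19), (0, 20), (0, 23), (2, 16), (2, 19), (2, 20), (2, 23), (3, 16), (3, 19), (3, 20), (3, 23), (4, 16), (4, 19), (4, 20), (4, 23), (5, 16), (5, 19), (5, 20), (5, 23), (7, 16), (7, 19), (7, 20), (7, 23)]
Unfold 4 (reflect across v@24): 48 holes -> [(0, 16), (0, 19), (0, 20), (0, 23), (0, 24), (0, 27), (0, 28), (0, 31), (2, 16), (2, 19), (2, 20), (2, 23), (2, 24), (2, 27), (2, 28), (2, 31), (3, 16), (3, 19), (3, 20), (3, 23), (3, 24), (3, 27), (3, 28), (3, 31), (4, 16), (4, 19), (4, 20), (4, 23), (4, 24), (4, 27), (4, 28), (4, 31), (5, 16), (5, 19), (5, 20), (5, 23), (5, 24), (5, 27), (5, 28), (5, 31), (7, 16), (7, 19), (7, 20), (7, 23), (7, 24), (7, 27), (7, 28), (7, 31)]
Unfold 5 (reflect across v@16): 96 holes -> [(0, 0), (0, 3), (0, 4), (0, 7), (0, 8), (0, 11), (0, 12), (0, 15), (0, 16), (0, 19), (0, 20), (0, 23), (0, 24), (0, 27), (0, 28), (0, 31), (2, 0), (2, 3), (2, 4), (2, 7), (2, 8), (2, 11), (2, 12), (2, 15), (2, 16), (2, 19), (2, 20), (2, 23), (2, 24), (2, 27), (2, 28), (2, 31), (3, 0), (3, 3), (3, 4), (3, 7), (3, 8), (3, 11), (3, 12), (3, 15), (3, 16), (3, 19), (3, 20), (3, 23), (3, 24), (3, 27), (3, 28), (3, 31), (4, 0), (4, 3), (4, 4), (4, 7), (4, 8), (4, 11), (4, 12), (4, 15), (4, 16), (4, 19), (4, 20), (4, 23), (4, 24), (4, 27), (4, 28), (4, 31), (5, 0), (5, 3), (5, 4), (5, 7), (5, 8), (5, 11), (5, 12), (5, 15), (5, 16), (5, 19), (5, 20), (5, 23), (5, 24), (5, 27), (5, 28), (5, 31), (7, 0), (7, 3), (7, 4), (7, 7), (7, 8), (7, 11), (7, 12), (7, 15), (7, 16), (7, 19), (7, 20), (7, 23), (7, 24), (7, 27), (7, 28), (7, 31)]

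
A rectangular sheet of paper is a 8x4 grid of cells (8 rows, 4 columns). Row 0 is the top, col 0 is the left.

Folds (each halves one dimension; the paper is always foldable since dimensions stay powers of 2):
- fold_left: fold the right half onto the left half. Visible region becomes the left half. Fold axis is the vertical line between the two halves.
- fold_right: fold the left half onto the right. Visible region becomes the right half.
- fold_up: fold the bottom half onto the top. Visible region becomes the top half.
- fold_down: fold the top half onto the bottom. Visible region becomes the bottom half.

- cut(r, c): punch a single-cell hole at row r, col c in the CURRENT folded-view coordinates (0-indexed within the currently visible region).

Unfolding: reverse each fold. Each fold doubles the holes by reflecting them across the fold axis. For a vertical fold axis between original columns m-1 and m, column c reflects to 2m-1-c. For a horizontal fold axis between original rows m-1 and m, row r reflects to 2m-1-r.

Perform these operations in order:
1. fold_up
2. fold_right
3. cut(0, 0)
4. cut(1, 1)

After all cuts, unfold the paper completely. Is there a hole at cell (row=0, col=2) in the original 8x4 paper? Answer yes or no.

Op 1 fold_up: fold axis h@4; visible region now rows[0,4) x cols[0,4) = 4x4
Op 2 fold_right: fold axis v@2; visible region now rows[0,4) x cols[2,4) = 4x2
Op 3 cut(0, 0): punch at orig (0,2); cuts so far [(0, 2)]; region rows[0,4) x cols[2,4) = 4x2
Op 4 cut(1, 1): punch at orig (1,3); cuts so far [(0, 2), (1, 3)]; region rows[0,4) x cols[2,4) = 4x2
Unfold 1 (reflect across v@2): 4 holes -> [(0, 1), (0, 2), (1, 0), (1, 3)]
Unfold 2 (reflect across h@4): 8 holes -> [(0, 1), (0, 2), (1, 0), (1, 3), (6, 0), (6, 3), (7, 1), (7, 2)]
Holes: [(0, 1), (0, 2), (1, 0), (1, 3), (6, 0), (6, 3), (7, 1), (7, 2)]

Answer: yes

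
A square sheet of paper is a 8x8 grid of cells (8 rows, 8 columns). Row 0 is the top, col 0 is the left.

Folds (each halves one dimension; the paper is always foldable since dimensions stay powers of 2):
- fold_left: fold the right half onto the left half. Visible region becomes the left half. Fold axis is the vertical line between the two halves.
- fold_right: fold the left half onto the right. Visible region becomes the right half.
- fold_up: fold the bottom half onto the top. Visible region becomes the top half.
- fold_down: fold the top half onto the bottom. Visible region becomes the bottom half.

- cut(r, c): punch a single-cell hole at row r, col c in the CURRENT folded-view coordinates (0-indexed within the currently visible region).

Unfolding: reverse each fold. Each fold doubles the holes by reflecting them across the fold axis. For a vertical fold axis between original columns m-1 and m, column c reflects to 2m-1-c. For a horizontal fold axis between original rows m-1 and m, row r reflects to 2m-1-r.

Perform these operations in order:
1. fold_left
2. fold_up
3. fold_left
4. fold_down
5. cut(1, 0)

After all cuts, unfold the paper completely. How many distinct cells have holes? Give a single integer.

Answer: 16

Derivation:
Op 1 fold_left: fold axis v@4; visible region now rows[0,8) x cols[0,4) = 8x4
Op 2 fold_up: fold axis h@4; visible region now rows[0,4) x cols[0,4) = 4x4
Op 3 fold_left: fold axis v@2; visible region now rows[0,4) x cols[0,2) = 4x2
Op 4 fold_down: fold axis h@2; visible region now rows[2,4) x cols[0,2) = 2x2
Op 5 cut(1, 0): punch at orig (3,0); cuts so far [(3, 0)]; region rows[2,4) x cols[0,2) = 2x2
Unfold 1 (reflect across h@2): 2 holes -> [(0, 0), (3, 0)]
Unfold 2 (reflect across v@2): 4 holes -> [(0, 0), (0, 3), (3, 0), (3, 3)]
Unfold 3 (reflect across h@4): 8 holes -> [(0, 0), (0, 3), (3, 0), (3, 3), (4, 0), (4, 3), (7, 0), (7, 3)]
Unfold 4 (reflect across v@4): 16 holes -> [(0, 0), (0, 3), (0, 4), (0, 7), (3, 0), (3, 3), (3, 4), (3, 7), (4, 0), (4, 3), (4, 4), (4, 7), (7, 0), (7, 3), (7, 4), (7, 7)]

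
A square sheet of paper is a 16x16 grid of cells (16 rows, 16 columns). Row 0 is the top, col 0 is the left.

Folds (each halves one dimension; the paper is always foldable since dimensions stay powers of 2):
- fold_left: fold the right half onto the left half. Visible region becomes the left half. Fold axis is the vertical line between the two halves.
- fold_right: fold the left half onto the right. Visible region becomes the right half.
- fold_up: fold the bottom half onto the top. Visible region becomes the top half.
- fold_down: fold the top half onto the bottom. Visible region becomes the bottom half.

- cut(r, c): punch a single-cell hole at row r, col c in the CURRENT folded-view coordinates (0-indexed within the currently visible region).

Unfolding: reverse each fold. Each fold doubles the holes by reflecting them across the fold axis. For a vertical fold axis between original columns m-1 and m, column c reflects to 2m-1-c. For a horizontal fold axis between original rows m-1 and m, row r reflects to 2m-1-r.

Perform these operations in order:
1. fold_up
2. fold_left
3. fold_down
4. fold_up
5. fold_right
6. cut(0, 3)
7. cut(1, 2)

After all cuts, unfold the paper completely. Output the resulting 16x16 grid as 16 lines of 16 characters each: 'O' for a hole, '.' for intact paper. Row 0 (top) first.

Op 1 fold_up: fold axis h@8; visible region now rows[0,8) x cols[0,16) = 8x16
Op 2 fold_left: fold axis v@8; visible region now rows[0,8) x cols[0,8) = 8x8
Op 3 fold_down: fold axis h@4; visible region now rows[4,8) x cols[0,8) = 4x8
Op 4 fold_up: fold axis h@6; visible region now rows[4,6) x cols[0,8) = 2x8
Op 5 fold_right: fold axis v@4; visible region now rows[4,6) x cols[4,8) = 2x4
Op 6 cut(0, 3): punch at orig (4,7); cuts so far [(4, 7)]; region rows[4,6) x cols[4,8) = 2x4
Op 7 cut(1, 2): punch at orig (5,6); cuts so far [(4, 7), (5, 6)]; region rows[4,6) x cols[4,8) = 2x4
Unfold 1 (reflect across v@4): 4 holes -> [(4, 0), (4, 7), (5, 1), (5, 6)]
Unfold 2 (reflect across h@6): 8 holes -> [(4, 0), (4, 7), (5, 1), (5, 6), (6, 1), (6, 6), (7, 0), (7, 7)]
Unfold 3 (reflect across h@4): 16 holes -> [(0, 0), (0, 7), (1, 1), (1, 6), (2, 1), (2, 6), (3, 0), (3, 7), (4, 0), (4, 7), (5, 1), (5, 6), (6, 1), (6, 6), (7, 0), (7, 7)]
Unfold 4 (reflect across v@8): 32 holes -> [(0, 0), (0, 7), (0, 8), (0, 15), (1, 1), (1, 6), (1, 9), (1, 14), (2, 1), (2, 6), (2, 9), (2, 14), (3, 0), (3, 7), (3, 8), (3, 15), (4, 0), (4, 7), (4, 8), (4, 15), (5, 1), (5, 6), (5, 9), (5, 14), (6, 1), (6, 6), (6, 9), (6, 14), (7, 0), (7, 7), (7, 8), (7, 15)]
Unfold 5 (reflect across h@8): 64 holes -> [(0, 0), (0, 7), (0, 8), (0, 15), (1, 1), (1, 6), (1, 9), (1, 14), (2, 1), (2, 6), (2, 9), (2, 14), (3, 0), (3, 7), (3, 8), (3, 15), (4, 0), (4, 7), (4, 8), (4, 15), (5, 1), (5, 6), (5, 9), (5, 14), (6, 1), (6, 6), (6, 9), (6, 14), (7, 0), (7, 7), (7, 8), (7, 15), (8, 0), (8, 7), (8, 8), (8, 15), (9, 1), (9, 6), (9, 9), (9, 14), (10, 1), (10, 6), (10, 9), (10, 14), (11, 0), (11, 7), (11, 8), (11, 15), (12, 0), (12, 7), (12, 8), (12, 15), (13, 1), (13, 6), (13, 9), (13, 14), (14, 1), (14, 6), (14, 9), (14, 14), (15, 0), (15, 7), (15, 8), (15, 15)]

Answer: O......OO......O
.O....O..O....O.
.O....O..O....O.
O......OO......O
O......OO......O
.O....O..O....O.
.O....O..O....O.
O......OO......O
O......OO......O
.O....O..O....O.
.O....O..O....O.
O......OO......O
O......OO......O
.O....O..O....O.
.O....O..O....O.
O......OO......O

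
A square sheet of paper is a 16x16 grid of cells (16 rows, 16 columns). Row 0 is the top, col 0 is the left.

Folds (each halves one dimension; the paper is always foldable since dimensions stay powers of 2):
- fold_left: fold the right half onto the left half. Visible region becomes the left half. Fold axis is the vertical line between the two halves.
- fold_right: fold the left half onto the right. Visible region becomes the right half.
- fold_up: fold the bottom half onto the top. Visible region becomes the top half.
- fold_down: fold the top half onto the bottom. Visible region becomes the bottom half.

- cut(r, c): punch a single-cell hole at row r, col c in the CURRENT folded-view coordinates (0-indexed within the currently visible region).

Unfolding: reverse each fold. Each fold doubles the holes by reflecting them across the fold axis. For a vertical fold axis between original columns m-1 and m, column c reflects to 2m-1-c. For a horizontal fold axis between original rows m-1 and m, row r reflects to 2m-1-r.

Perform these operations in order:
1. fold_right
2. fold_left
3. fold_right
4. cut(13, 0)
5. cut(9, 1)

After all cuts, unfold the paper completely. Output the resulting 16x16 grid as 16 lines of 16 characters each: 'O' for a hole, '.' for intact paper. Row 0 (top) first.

Answer: ................
................
................
................
................
................
................
................
................
O..OO..OO..OO..O
................
................
................
.OO..OO..OO..OO.
................
................

Derivation:
Op 1 fold_right: fold axis v@8; visible region now rows[0,16) x cols[8,16) = 16x8
Op 2 fold_left: fold axis v@12; visible region now rows[0,16) x cols[8,12) = 16x4
Op 3 fold_right: fold axis v@10; visible region now rows[0,16) x cols[10,12) = 16x2
Op 4 cut(13, 0): punch at orig (13,10); cuts so far [(13, 10)]; region rows[0,16) x cols[10,12) = 16x2
Op 5 cut(9, 1): punch at orig (9,11); cuts so far [(9, 11), (13, 10)]; region rows[0,16) x cols[10,12) = 16x2
Unfold 1 (reflect across v@10): 4 holes -> [(9, 8), (9, 11), (13, 9), (13, 10)]
Unfold 2 (reflect across v@12): 8 holes -> [(9, 8), (9, 11), (9, 12), (9, 15), (13, 9), (13, 10), (13, 13), (13, 14)]
Unfold 3 (reflect across v@8): 16 holes -> [(9, 0), (9, 3), (9, 4), (9, 7), (9, 8), (9, 11), (9, 12), (9, 15), (13, 1), (13, 2), (13, 5), (13, 6), (13, 9), (13, 10), (13, 13), (13, 14)]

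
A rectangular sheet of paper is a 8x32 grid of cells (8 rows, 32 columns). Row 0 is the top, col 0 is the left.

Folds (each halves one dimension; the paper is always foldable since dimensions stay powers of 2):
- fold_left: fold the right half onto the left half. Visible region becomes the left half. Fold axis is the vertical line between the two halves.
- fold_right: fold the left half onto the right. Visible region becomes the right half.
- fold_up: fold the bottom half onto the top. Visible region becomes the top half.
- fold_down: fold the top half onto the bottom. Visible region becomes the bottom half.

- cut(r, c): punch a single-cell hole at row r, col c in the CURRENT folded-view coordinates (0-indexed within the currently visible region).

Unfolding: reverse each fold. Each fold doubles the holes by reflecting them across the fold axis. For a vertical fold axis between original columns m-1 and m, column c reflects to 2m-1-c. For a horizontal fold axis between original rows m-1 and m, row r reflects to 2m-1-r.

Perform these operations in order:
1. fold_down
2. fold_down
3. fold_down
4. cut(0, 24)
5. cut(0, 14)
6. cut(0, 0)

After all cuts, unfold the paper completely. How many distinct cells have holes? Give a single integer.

Op 1 fold_down: fold axis h@4; visible region now rows[4,8) x cols[0,32) = 4x32
Op 2 fold_down: fold axis h@6; visible region now rows[6,8) x cols[0,32) = 2x32
Op 3 fold_down: fold axis h@7; visible region now rows[7,8) x cols[0,32) = 1x32
Op 4 cut(0, 24): punch at orig (7,24); cuts so far [(7, 24)]; region rows[7,8) x cols[0,32) = 1x32
Op 5 cut(0, 14): punch at orig (7,14); cuts so far [(7, 14), (7, 24)]; region rows[7,8) x cols[0,32) = 1x32
Op 6 cut(0, 0): punch at orig (7,0); cuts so far [(7, 0), (7, 14), (7, 24)]; region rows[7,8) x cols[0,32) = 1x32
Unfold 1 (reflect across h@7): 6 holes -> [(6, 0), (6, 14), (6, 24), (7, 0), (7, 14), (7, 24)]
Unfold 2 (reflect across h@6): 12 holes -> [(4, 0), (4, 14), (4, 24), (5, 0), (5, 14), (5, 24), (6, 0), (6, 14), (6, 24), (7, 0), (7, 14), (7, 24)]
Unfold 3 (reflect across h@4): 24 holes -> [(0, 0), (0, 14), (0, 24), (1, 0), (1, 14), (1, 24), (2, 0), (2, 14), (2, 24), (3, 0), (3, 14), (3, 24), (4, 0), (4, 14), (4, 24), (5, 0), (5, 14), (5, 24), (6, 0), (6, 14), (6, 24), (7, 0), (7, 14), (7, 24)]

Answer: 24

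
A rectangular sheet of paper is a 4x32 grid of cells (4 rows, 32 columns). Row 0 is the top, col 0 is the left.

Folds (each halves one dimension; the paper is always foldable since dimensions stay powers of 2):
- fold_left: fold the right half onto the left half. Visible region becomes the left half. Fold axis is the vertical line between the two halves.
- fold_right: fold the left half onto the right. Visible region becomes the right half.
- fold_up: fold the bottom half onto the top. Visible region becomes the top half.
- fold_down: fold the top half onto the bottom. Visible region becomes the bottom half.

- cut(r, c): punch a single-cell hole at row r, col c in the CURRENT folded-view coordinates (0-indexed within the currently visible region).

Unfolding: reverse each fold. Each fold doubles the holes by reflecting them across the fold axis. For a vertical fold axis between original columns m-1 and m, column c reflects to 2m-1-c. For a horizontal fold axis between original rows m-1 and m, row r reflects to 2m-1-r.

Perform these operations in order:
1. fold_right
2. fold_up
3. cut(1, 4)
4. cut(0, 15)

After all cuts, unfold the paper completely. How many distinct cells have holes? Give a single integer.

Op 1 fold_right: fold axis v@16; visible region now rows[0,4) x cols[16,32) = 4x16
Op 2 fold_up: fold axis h@2; visible region now rows[0,2) x cols[16,32) = 2x16
Op 3 cut(1, 4): punch at orig (1,20); cuts so far [(1, 20)]; region rows[0,2) x cols[16,32) = 2x16
Op 4 cut(0, 15): punch at orig (0,31); cuts so far [(0, 31), (1, 20)]; region rows[0,2) x cols[16,32) = 2x16
Unfold 1 (reflect across h@2): 4 holes -> [(0, 31), (1, 20), (2, 20), (3, 31)]
Unfold 2 (reflect across v@16): 8 holes -> [(0, 0), (0, 31), (1, 11), (1, 20), (2, 11), (2, 20), (3, 0), (3, 31)]

Answer: 8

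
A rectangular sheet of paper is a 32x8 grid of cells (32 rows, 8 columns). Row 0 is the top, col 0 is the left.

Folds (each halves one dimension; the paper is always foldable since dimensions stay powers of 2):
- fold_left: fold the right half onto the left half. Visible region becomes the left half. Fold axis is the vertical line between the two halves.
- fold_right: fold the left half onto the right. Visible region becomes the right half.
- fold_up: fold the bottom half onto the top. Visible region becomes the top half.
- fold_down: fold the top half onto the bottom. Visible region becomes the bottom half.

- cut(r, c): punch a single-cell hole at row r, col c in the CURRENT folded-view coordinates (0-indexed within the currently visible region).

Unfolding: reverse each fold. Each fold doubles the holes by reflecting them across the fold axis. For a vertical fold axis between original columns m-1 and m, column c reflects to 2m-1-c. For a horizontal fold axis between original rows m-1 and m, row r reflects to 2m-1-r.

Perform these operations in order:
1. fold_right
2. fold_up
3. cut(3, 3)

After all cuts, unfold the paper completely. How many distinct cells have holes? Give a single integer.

Answer: 4

Derivation:
Op 1 fold_right: fold axis v@4; visible region now rows[0,32) x cols[4,8) = 32x4
Op 2 fold_up: fold axis h@16; visible region now rows[0,16) x cols[4,8) = 16x4
Op 3 cut(3, 3): punch at orig (3,7); cuts so far [(3, 7)]; region rows[0,16) x cols[4,8) = 16x4
Unfold 1 (reflect across h@16): 2 holes -> [(3, 7), (28, 7)]
Unfold 2 (reflect across v@4): 4 holes -> [(3, 0), (3, 7), (28, 0), (28, 7)]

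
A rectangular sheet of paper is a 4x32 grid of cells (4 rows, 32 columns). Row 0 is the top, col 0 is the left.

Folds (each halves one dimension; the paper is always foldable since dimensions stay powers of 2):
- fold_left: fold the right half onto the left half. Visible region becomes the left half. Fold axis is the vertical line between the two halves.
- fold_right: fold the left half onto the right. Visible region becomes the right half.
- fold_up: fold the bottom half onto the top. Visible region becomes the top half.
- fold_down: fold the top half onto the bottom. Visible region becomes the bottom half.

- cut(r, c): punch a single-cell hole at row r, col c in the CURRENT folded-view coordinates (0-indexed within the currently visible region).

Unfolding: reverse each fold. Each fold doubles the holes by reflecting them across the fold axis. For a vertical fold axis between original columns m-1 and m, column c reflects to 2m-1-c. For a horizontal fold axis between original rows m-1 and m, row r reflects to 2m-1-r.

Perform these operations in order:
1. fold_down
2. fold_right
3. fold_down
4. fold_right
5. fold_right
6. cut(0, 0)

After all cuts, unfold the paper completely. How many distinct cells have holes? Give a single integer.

Op 1 fold_down: fold axis h@2; visible region now rows[2,4) x cols[0,32) = 2x32
Op 2 fold_right: fold axis v@16; visible region now rows[2,4) x cols[16,32) = 2x16
Op 3 fold_down: fold axis h@3; visible region now rows[3,4) x cols[16,32) = 1x16
Op 4 fold_right: fold axis v@24; visible region now rows[3,4) x cols[24,32) = 1x8
Op 5 fold_right: fold axis v@28; visible region now rows[3,4) x cols[28,32) = 1x4
Op 6 cut(0, 0): punch at orig (3,28); cuts so far [(3, 28)]; region rows[3,4) x cols[28,32) = 1x4
Unfold 1 (reflect across v@28): 2 holes -> [(3, 27), (3, 28)]
Unfold 2 (reflect across v@24): 4 holes -> [(3, 19), (3, 20), (3, 27), (3, 28)]
Unfold 3 (reflect across h@3): 8 holes -> [(2, 19), (2, 20), (2, 27), (2, 28), (3, 19), (3, 20), (3, 27), (3, 28)]
Unfold 4 (reflect across v@16): 16 holes -> [(2, 3), (2, 4), (2, 11), (2, 12), (2, 19), (2, 20), (2, 27), (2, 28), (3, 3), (3, 4), (3, 11), (3, 12), (3, 19), (3, 20), (3, 27), (3, 28)]
Unfold 5 (reflect across h@2): 32 holes -> [(0, 3), (0, 4), (0, 11), (0, 12), (0, 19), (0, 20), (0, 27), (0, 28), (1, 3), (1, 4), (1, 11), (1, 12), (1, 19), (1, 20), (1, 27), (1, 28), (2, 3), (2, 4), (2, 11), (2, 12), (2, 19), (2, 20), (2, 27), (2, 28), (3, 3), (3, 4), (3, 11), (3, 12), (3, 19), (3, 20), (3, 27), (3, 28)]

Answer: 32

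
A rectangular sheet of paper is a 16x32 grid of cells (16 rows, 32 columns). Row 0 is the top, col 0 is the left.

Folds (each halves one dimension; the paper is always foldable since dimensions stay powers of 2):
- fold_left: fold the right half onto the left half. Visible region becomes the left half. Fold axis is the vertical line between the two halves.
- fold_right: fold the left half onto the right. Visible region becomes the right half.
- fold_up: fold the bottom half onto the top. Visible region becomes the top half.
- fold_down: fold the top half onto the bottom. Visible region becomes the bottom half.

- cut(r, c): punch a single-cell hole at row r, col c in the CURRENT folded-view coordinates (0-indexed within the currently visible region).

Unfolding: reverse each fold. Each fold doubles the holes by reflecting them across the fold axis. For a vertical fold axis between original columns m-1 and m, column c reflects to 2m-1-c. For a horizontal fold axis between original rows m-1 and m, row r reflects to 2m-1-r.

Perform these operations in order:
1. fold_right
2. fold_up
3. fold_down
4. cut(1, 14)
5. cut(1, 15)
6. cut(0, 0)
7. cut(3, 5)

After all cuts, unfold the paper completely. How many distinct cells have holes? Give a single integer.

Answer: 32

Derivation:
Op 1 fold_right: fold axis v@16; visible region now rows[0,16) x cols[16,32) = 16x16
Op 2 fold_up: fold axis h@8; visible region now rows[0,8) x cols[16,32) = 8x16
Op 3 fold_down: fold axis h@4; visible region now rows[4,8) x cols[16,32) = 4x16
Op 4 cut(1, 14): punch at orig (5,30); cuts so far [(5, 30)]; region rows[4,8) x cols[16,32) = 4x16
Op 5 cut(1, 15): punch at orig (5,31); cuts so far [(5, 30), (5, 31)]; region rows[4,8) x cols[16,32) = 4x16
Op 6 cut(0, 0): punch at orig (4,16); cuts so far [(4, 16), (5, 30), (5, 31)]; region rows[4,8) x cols[16,32) = 4x16
Op 7 cut(3, 5): punch at orig (7,21); cuts so far [(4, 16), (5, 30), (5, 31), (7, 21)]; region rows[4,8) x cols[16,32) = 4x16
Unfold 1 (reflect across h@4): 8 holes -> [(0, 21), (2, 30), (2, 31), (3, 16), (4, 16), (5, 30), (5, 31), (7, 21)]
Unfold 2 (reflect across h@8): 16 holes -> [(0, 21), (2, 30), (2, 31), (3, 16), (4, 16), (5, 30), (5, 31), (7, 21), (8, 21), (10, 30), (10, 31), (11, 16), (12, 16), (13, 30), (13, 31), (15, 21)]
Unfold 3 (reflect across v@16): 32 holes -> [(0, 10), (0, 21), (2, 0), (2, 1), (2, 30), (2, 31), (3, 15), (3, 16), (4, 15), (4, 16), (5, 0), (5, 1), (5, 30), (5, 31), (7, 10), (7, 21), (8, 10), (8, 21), (10, 0), (10, 1), (10, 30), (10, 31), (11, 15), (11, 16), (12, 15), (12, 16), (13, 0), (13, 1), (13, 30), (13, 31), (15, 10), (15, 21)]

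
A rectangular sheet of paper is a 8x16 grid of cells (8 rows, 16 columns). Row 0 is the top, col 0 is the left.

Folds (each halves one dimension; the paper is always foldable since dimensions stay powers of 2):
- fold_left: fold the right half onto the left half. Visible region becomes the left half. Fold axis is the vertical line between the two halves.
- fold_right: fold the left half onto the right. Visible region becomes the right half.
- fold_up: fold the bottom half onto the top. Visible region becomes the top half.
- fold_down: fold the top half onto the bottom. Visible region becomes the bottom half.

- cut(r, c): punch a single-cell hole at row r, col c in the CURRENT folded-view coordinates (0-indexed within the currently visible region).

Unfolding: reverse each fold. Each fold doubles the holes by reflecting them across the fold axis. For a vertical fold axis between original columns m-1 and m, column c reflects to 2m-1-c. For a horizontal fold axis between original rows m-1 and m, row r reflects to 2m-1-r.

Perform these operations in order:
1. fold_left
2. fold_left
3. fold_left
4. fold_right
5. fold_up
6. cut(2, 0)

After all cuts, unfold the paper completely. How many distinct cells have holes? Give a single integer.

Op 1 fold_left: fold axis v@8; visible region now rows[0,8) x cols[0,8) = 8x8
Op 2 fold_left: fold axis v@4; visible region now rows[0,8) x cols[0,4) = 8x4
Op 3 fold_left: fold axis v@2; visible region now rows[0,8) x cols[0,2) = 8x2
Op 4 fold_right: fold axis v@1; visible region now rows[0,8) x cols[1,2) = 8x1
Op 5 fold_up: fold axis h@4; visible region now rows[0,4) x cols[1,2) = 4x1
Op 6 cut(2, 0): punch at orig (2,1); cuts so far [(2, 1)]; region rows[0,4) x cols[1,2) = 4x1
Unfold 1 (reflect across h@4): 2 holes -> [(2, 1), (5, 1)]
Unfold 2 (reflect across v@1): 4 holes -> [(2, 0), (2, 1), (5, 0), (5, 1)]
Unfold 3 (reflect across v@2): 8 holes -> [(2, 0), (2, 1), (2, 2), (2, 3), (5, 0), (5, 1), (5, 2), (5, 3)]
Unfold 4 (reflect across v@4): 16 holes -> [(2, 0), (2, 1), (2, 2), (2, 3), (2, 4), (2, 5), (2, 6), (2, 7), (5, 0), (5, 1), (5, 2), (5, 3), (5, 4), (5, 5), (5, 6), (5, 7)]
Unfold 5 (reflect across v@8): 32 holes -> [(2, 0), (2, 1), (2, 2), (2, 3), (2, 4), (2, 5), (2, 6), (2, 7), (2, 8), (2, 9), (2, 10), (2, 11), (2, 12), (2, 13), (2, 14), (2, 15), (5, 0), (5, 1), (5, 2), (5, 3), (5, 4), (5, 5), (5, 6), (5, 7), (5, 8), (5, 9), (5, 10), (5, 11), (5, 12), (5, 13), (5, 14), (5, 15)]

Answer: 32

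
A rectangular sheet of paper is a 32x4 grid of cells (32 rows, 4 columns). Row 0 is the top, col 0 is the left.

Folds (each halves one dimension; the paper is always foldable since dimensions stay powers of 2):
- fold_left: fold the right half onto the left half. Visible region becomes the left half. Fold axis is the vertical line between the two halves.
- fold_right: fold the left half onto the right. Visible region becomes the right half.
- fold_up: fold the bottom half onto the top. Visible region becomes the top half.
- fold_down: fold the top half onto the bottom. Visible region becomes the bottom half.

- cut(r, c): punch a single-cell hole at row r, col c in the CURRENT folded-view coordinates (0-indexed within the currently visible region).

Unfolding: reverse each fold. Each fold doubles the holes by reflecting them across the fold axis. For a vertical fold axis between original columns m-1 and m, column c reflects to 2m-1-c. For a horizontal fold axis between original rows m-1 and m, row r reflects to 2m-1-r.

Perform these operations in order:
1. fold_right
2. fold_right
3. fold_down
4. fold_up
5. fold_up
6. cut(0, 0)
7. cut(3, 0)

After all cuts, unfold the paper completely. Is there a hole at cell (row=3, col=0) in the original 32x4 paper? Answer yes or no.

Answer: yes

Derivation:
Op 1 fold_right: fold axis v@2; visible region now rows[0,32) x cols[2,4) = 32x2
Op 2 fold_right: fold axis v@3; visible region now rows[0,32) x cols[3,4) = 32x1
Op 3 fold_down: fold axis h@16; visible region now rows[16,32) x cols[3,4) = 16x1
Op 4 fold_up: fold axis h@24; visible region now rows[16,24) x cols[3,4) = 8x1
Op 5 fold_up: fold axis h@20; visible region now rows[16,20) x cols[3,4) = 4x1
Op 6 cut(0, 0): punch at orig (16,3); cuts so far [(16, 3)]; region rows[16,20) x cols[3,4) = 4x1
Op 7 cut(3, 0): punch at orig (19,3); cuts so far [(16, 3), (19, 3)]; region rows[16,20) x cols[3,4) = 4x1
Unfold 1 (reflect across h@20): 4 holes -> [(16, 3), (19, 3), (20, 3), (23, 3)]
Unfold 2 (reflect across h@24): 8 holes -> [(16, 3), (19, 3), (20, 3), (23, 3), (24, 3), (27, 3), (28, 3), (31, 3)]
Unfold 3 (reflect across h@16): 16 holes -> [(0, 3), (3, 3), (4, 3), (7, 3), (8, 3), (11, 3), (12, 3), (15, 3), (16, 3), (19, 3), (20, 3), (23, 3), (24, 3), (27, 3), (28, 3), (31, 3)]
Unfold 4 (reflect across v@3): 32 holes -> [(0, 2), (0, 3), (3, 2), (3, 3), (4, 2), (4, 3), (7, 2), (7, 3), (8, 2), (8, 3), (11, 2), (11, 3), (12, 2), (12, 3), (15, 2), (15, 3), (16, 2), (16, 3), (19, 2), (19, 3), (20, 2), (20, 3), (23, 2), (23, 3), (24, 2), (24, 3), (27, 2), (27, 3), (28, 2), (28, 3), (31, 2), (31, 3)]
Unfold 5 (reflect across v@2): 64 holes -> [(0, 0), (0, 1), (0, 2), (0, 3), (3, 0), (3, 1), (3, 2), (3, 3), (4, 0), (4, 1), (4, 2), (4, 3), (7, 0), (7, 1), (7, 2), (7, 3), (8, 0), (8, 1), (8, 2), (8, 3), (11, 0), (11, 1), (11, 2), (11, 3), (12, 0), (12, 1), (12, 2), (12, 3), (15, 0), (15, 1), (15, 2), (15, 3), (16, 0), (16, 1), (16, 2), (16, 3), (19, 0), (19, 1), (19, 2), (19, 3), (20, 0), (20, 1), (20, 2), (20, 3), (23, 0), (23, 1), (23, 2), (23, 3), (24, 0), (24, 1), (24, 2), (24, 3), (27, 0), (27, 1), (27, 2), (27, 3), (28, 0), (28, 1), (28, 2), (28, 3), (31, 0), (31, 1), (31, 2), (31, 3)]
Holes: [(0, 0), (0, 1), (0, 2), (0, 3), (3, 0), (3, 1), (3, 2), (3, 3), (4, 0), (4, 1), (4, 2), (4, 3), (7, 0), (7, 1), (7, 2), (7, 3), (8, 0), (8, 1), (8, 2), (8, 3), (11, 0), (11, 1), (11, 2), (11, 3), (12, 0), (12, 1), (12, 2), (12, 3), (15, 0), (15, 1), (15, 2), (15, 3), (16, 0), (16, 1), (16, 2), (16, 3), (19, 0), (19, 1), (19, 2), (19, 3), (20, 0), (20, 1), (20, 2), (20, 3), (23, 0), (23, 1), (23, 2), (23, 3), (24, 0), (24, 1), (24, 2), (24, 3), (27, 0), (27, 1), (27, 2), (27, 3), (28, 0), (28, 1), (28, 2), (28, 3), (31, 0), (31, 1), (31, 2), (31, 3)]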